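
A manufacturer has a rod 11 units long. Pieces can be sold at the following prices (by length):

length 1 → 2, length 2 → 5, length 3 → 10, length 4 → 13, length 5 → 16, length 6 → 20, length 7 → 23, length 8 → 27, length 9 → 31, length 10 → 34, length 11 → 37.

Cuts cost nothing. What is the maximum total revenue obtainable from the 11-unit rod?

37

Build v[k] bottom-up: v[k] = max over allowed piece i of (p[i] + v[k−i]).
v[1] = 2
v[2] = max(2+2, 5+0) = 5
v[3] = max(2+5, 5+2, 10+0) = 10
v[4] = max(2+10, 5+5, 10+2, 13+0) = 13
v[5] = max(2+13, 5+10, 10+5, 13+2, 16+0) = 16
v[6] = max(2+16, 5+13, 10+10, 13+5, 16+2, 20+0) = 20
v[7] = max(2+20, 5+16, 10+13, …, 20+2, 23+0) = 23
v[8] = max(2+23, 5+20, 10+16, …, 23+2, 27+0) = 27
v[9] = max(2+27, 5+23, 10+20, …, 27+2, 31+0) = 31
v[10] = max(2+31, 5+27, 10+23, …, 31+2, 34+0) = 34
v[11] = max(2+34, 5+31, 10+27, …, 34+2, 37+0) = 37
One optimal cutting: 8 + 3 → 27 + 10 = 37.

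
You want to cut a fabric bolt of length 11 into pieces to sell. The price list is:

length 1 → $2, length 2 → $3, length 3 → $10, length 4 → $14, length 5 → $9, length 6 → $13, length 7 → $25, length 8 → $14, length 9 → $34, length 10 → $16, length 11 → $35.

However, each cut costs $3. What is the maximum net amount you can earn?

36

Consider every possible first cut. r[k] is the best of p[i]+r[k−i] over all sellable i≤k, charging 3 whenever i<k.
r[1] = 2
r[2] = 3
r[3] = 10
r[4] = 14
r[5] = 13  (first piece 1, then r[4]=14)
r[6] = 17  (first piece 3, then r[3]=10)
r[7] = 25
r[8] = 25  (first piece 4, then r[4]=14)
r[9] = 34
r[10] = 33  (first piece 1, then r[9]=34)
r[11] = 36  (first piece 4, then r[7]=25)
One optimal plan: pieces 7 + 4 (1 cut) → $39 − $3 = $36.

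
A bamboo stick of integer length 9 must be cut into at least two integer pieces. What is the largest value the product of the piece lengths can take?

Define m[k] = max over 1≤i<k of i · max(k−i, m[k−i]); the inner max lets the remainder stay uncut if that's better.
Small cases: m[2]=1.
m[3] = max(1×2, 2×1) = 2
m[4] = max(1×3, 2×2, 3×1) = 4
m[5] = max(1×4, 2×3, 3×2, 4×1) = 6
m[6] = max(1×6, 2×4, 3×3, 4×2, 5×1) = 9
m[7] = max(1×9, 2×6, 3×4, 4×3, 5×2, 6×1) = 12
m[8] = max(1×12, 2×9, 3×6, …, 6×2, 7×1) = 18
m[9] = max(1×18, 2×12, 3×9, …, 7×2, 8×1) = 27
One optimal split: 3 + 3 + 3; product 3×3×3 = 27.

27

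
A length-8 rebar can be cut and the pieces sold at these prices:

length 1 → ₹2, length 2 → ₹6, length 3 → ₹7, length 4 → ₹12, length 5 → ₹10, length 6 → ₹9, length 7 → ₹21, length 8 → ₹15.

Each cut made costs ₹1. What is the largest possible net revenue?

Consider every possible first cut. r[k] is the best of p[i]+r[k−i] over all sellable i≤k, charging 1 whenever i<k.
r[1] = 2
r[2] = 6
r[3] = 7  (first piece 1, then r[2]=6)
r[4] = 12
r[5] = 13  (first piece 1, then r[4]=12)
r[6] = 17  (first piece 2, then r[4]=12)
r[7] = 21
r[8] = 23  (first piece 4, then r[4]=12)
One optimal plan: pieces 4 + 4 (1 cut) → ₹24 − ₹1 = ₹23.

23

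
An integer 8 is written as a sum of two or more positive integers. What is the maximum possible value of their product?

18

Define f[k] = max over 1≤i<k of i · max(k−i, f[k−i]); the inner max lets the remainder stay uncut if that's better.
f[2] = 1·max(1,0) = 1·1 = 1
f[3] = 1·max(2,1) = 1·2 = 2
f[4] = 2·max(2,1) = 2·2 = 4
f[5] = 2·max(3,2) = 2·3 = 6
f[6] = 3·max(3,2) = 3·3 = 9
f[7] = 2·max(5,6) = 2·6 = 12
f[8] = 2·max(6,9) = 2·9 = 18
One optimal split: 3 + 3 + 2; product 3·3·2 = 18.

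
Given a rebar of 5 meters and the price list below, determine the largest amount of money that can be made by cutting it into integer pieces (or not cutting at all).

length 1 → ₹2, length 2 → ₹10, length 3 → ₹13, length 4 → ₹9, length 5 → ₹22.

Consider every possible first cut. v[k] is the best of p[i]+v[k−i] over all sellable i≤k.
v[1] = 2
v[2] = 10
v[3] = 13
v[4] = 20  (first piece 2, then v[2]=10)
v[5] = 23  (first piece 2, then v[3]=13)
One optimal cutting: 3 + 2 → ₹13 + ₹10 = ₹23.

23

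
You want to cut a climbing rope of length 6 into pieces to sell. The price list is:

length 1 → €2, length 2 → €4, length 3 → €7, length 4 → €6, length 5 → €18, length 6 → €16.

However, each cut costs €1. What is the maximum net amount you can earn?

Build v[k] bottom-up: v[k] = max over allowed piece i of (p[i] + v[k−i]) − 1 per cut.
v[1] = 2
v[2] = 4
v[3] = 7
v[4] = 8  (first piece 1, then v[3]=7)
v[5] = 18
v[6] = 19  (first piece 1, then v[5]=18)
One optimal plan: pieces 5 + 1 (1 cut) → €20 − €1 = €19.

19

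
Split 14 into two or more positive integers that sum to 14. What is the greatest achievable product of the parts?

162

Define m[k] = max over 1≤i<k of i · max(k−i, m[k−i]); the inner max lets the remainder stay uncut if that's better.
m[2] = 1*max(1,0) = 1*1 = 1
m[3] = max(1*2, 2*1) = 2
m[4] = max(1*3, 2*2, 3*1) = 4
m[5] = max(1*4, 2*3, 3*2, 4*1) = 6
m[6] = max(1*6, 2*4, 3*3, 4*2, 5*1) = 9
m[7] = max(1*9, 2*6, 3*4, 4*3, 5*2, 6*1) = 12
m[8] = max(1*12, 2*9, 3*6, …, 6*2, 7*1) = 18
m[9] = max(1*18, 2*12, 3*9, …, 7*2, 8*1) = 27
m[10] = max(1*27, 2*18, 3*12, …, 8*2, 9*1) = 36
m[11] = max(1*36, 2*27, 3*18, …, 9*2, 10*1) = 54
m[12] = max(1*54, 2*36, 3*27, …, 10*2, 11*1) = 81
m[13] = max(1*81, 2*54, 3*36, …, 11*2, 12*1) = 108
m[14] = max(1*108, 2*81, 3*54, …, 12*2, 13*1) = 162
One optimal split: 3 + 3 + 3 + 3 + 2; product 3*3*3*3*2 = 162.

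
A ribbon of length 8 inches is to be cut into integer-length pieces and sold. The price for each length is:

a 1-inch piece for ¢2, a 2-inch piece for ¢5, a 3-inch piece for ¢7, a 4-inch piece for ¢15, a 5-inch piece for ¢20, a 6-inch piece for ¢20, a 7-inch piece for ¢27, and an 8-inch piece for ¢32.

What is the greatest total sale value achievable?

Consider every possible first cut. r[k] is the best of p[i]+r[k−i] over all sellable i≤k.
r[1] = 2
r[2] = max(2+2, 5+0) = 5
r[3] = max(2+5, 5+2, 7+0) = 7
r[4] = max(2+7, 5+5, 7+2, 15+0) = 15
r[5] = max(2+15, 5+7, 7+5, 15+2, 20+0) = 20
r[6] = max(2+20, 5+15, 7+7, 15+5, 20+2, 20+0) = 22
r[7] = max(2+22, 5+20, 7+15, …, 20+2, 27+0) = 27
r[8] = max(2+27, 5+22, 7+20, …, 27+2, 32+0) = 32
Best is to sell the whole 8-inch piece uncut for ¢32.

32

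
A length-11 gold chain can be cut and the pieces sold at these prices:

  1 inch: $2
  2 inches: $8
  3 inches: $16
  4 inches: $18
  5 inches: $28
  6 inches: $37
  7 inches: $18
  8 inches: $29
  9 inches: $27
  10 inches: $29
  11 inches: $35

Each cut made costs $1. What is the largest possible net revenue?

64

Consider every possible first cut. r[k] is the best of p[i]+r[k−i] over all sellable i≤k, charging 1 whenever i<k.
r[1] = 2
r[2] = max(2+2-1, 8+0) = 8
r[3] = max(2+8-1, 8+2-1, 16+0) = 16
r[4] = max(2+16-1, 8+8-1, 16+2-1, 18+0) = 18
r[5] = max(2+18-1, 8+16-1, 16+8-1, 18+2-1, 28+0) = 28
r[6] = max(2+28-1, 8+18-1, 16+16-1, 18+8-1, 28+2-1, 37+0) = 37
r[7] = max(2+37-1, 8+28-1, 16+18-1, …, 37+2-1, 18+0) = 38
r[8] = max(2+38-1, 8+37-1, 16+28-1, …, 18+2-1, 29+0) = 44
r[9] = max(2+44-1, 8+38-1, 16+37-1, …, 29+2-1, 27+0) = 52
r[10] = max(2+52-1, 8+44-1, 16+38-1, …, 27+2-1, 29+0) = 55
r[11] = max(2+55-1, 8+52-1, 16+44-1, …, 29+2-1, 35+0) = 64
One optimal plan: pieces 6 + 5 (1 cut) → $65 − $1 = $64.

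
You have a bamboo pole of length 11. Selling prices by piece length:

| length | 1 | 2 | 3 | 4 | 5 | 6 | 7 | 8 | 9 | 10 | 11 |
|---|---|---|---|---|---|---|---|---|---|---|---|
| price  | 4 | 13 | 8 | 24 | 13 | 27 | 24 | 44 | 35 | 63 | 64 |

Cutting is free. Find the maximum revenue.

Consider every possible first cut. R[k] is the best of p[i]+R[k−i] over all sellable i≤k.
R[1] = 4
R[2] = 13
R[3] = 17  (first piece 1, then R[2]=13)
R[4] = 26  (first piece 2, then R[2]=13)
R[5] = 30  (first piece 1, then R[4]=26)
R[6] = 39  (first piece 2, then R[4]=26)
R[7] = 43  (first piece 1, then R[6]=39)
R[8] = 52  (first piece 2, then R[6]=39)
R[9] = 56  (first piece 1, then R[8]=52)
R[10] = 65  (first piece 2, then R[8]=52)
R[11] = 69  (first piece 1, then R[10]=65)
One optimal cutting: 2 + 2 + 2 + 2 + 2 + 1 → $13 + $13 + $13 + $13 + $13 + $4 = $69.

69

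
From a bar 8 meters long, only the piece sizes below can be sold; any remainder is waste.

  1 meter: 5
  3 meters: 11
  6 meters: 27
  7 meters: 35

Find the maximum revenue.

40

Let f[k] be the best obtainable value from length k. For each k, try every first piece i and keep the best of price[i] + f[k−i].
f[1] = 5
f[2] = 10  (first piece 1, then f[1]=5)
f[3] = 15  (first piece 1, then f[2]=10)
f[4] = 20  (first piece 1, then f[3]=15)
f[5] = 25  (first piece 1, then f[4]=20)
f[6] = 30  (first piece 1, then f[5]=25)
f[7] = 35  (first piece 1, then f[6]=30)
f[8] = 40  (first piece 1, then f[7]=35)
One optimal cutting: 1 + 1 + 1 + 1 + 1 + 1 + 1 + 1 → 40.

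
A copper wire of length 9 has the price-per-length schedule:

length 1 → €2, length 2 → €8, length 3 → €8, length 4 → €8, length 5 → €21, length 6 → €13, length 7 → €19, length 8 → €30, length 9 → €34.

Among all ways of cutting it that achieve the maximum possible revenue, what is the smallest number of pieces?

3

Let r[k] be the best obtainable value from length k. For each k, try every first piece i and keep the best of price[i] + r[k−i].
r[1] = 2
r[2] = max(2+2, 8+0) = 8
r[3] = max(2+8, 8+2, 8+0) = 10
r[4] = max(2+10, 8+8, 8+2, 8+0) = 16
r[5] = max(2+16, 8+10, 8+8, 8+2, 21+0) = 21
r[6] = max(2+21, 8+16, 8+10, 8+8, 21+2, 13+0) = 24
r[7] = max(2+24, 8+21, 8+16, …, 13+2, 19+0) = 29
r[8] = max(2+29, 8+24, 8+21, …, 19+2, 30+0) = 32
r[9] = max(2+32, 8+29, 8+24, …, 30+2, 34+0) = 37
Maximum revenue is €37.
Now minimize piece count subject to staying optimal: for each k, pieces[k] = 1 + min over i with p[i]+r[k−i]=r[k] of pieces[k−i].
pieces[6] = 3
pieces[7] = 2
pieces[8] = 4
pieces[9] = 3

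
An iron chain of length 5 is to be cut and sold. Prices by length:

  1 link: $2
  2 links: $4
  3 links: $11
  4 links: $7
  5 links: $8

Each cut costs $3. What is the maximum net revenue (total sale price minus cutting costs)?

12

Let r[k] be the best obtainable value from length k. For each k, try every first piece i and keep the best of price[i] + r[k−i] minus the 3 cut fee when i<k.
r[1] = 2
r[2] = max(2+2-3, 4+0) = 4
r[3] = max(2+4-3, 4+2-3, 11+0) = 11
r[4] = max(2+11-3, 4+4-3, 11+2-3, 7+0) = 10
r[5] = max(2+10-3, 4+11-3, 11+4-3, 7+2-3, 8+0) = 12
One optimal plan: pieces 3 + 2 (1 cut) → $15 − $3 = $12.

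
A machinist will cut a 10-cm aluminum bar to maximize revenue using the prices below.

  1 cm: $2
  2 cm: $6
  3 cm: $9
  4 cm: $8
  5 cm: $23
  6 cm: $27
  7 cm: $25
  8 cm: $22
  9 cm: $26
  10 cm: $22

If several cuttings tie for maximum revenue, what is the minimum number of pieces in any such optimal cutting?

2

Consider every possible first cut. r[k] is the best of p[i]+r[k−i] over all sellable i≤k.
r[1] = 2
r[2] = max(2+2, 6+0) = 6
r[3] = max(2+6, 6+2, 9+0) = 9
r[4] = max(2+9, 6+6, 9+2, 8+0) = 12
r[5] = max(2+12, 6+9, 9+6, 8+2, 23+0) = 23
r[6] = max(2+23, 6+12, 9+9, 8+6, 23+2, 27+0) = 27
r[7] = max(2+27, 6+23, 9+12, …, 27+2, 25+0) = 29
r[8] = max(2+29, 6+27, 9+23, …, 25+2, 22+0) = 33
r[9] = max(2+33, 6+29, 9+27, …, 22+2, 26+0) = 36
r[10] = max(2+36, 6+33, 9+29, …, 26+2, 22+0) = 46
Maximum revenue is $46.
Now minimize piece count subject to staying optimal: for each k, pieces[k] = 1 + min over i with p[i]+r[k−i]=r[k] of pieces[k−i].
pieces[7] = 2
pieces[8] = 2
pieces[9] = 2
pieces[10] = 2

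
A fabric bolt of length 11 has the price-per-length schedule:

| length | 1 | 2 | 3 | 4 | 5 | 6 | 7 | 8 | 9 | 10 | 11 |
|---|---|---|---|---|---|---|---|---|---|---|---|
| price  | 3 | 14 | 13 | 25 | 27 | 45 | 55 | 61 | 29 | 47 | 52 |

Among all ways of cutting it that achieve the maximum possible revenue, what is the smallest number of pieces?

Let r[k] be the best obtainable value from length k. For each k, try every first piece i and keep the best of price[i] + r[k−i].
r[1] = 3
r[2] = 14
r[3] = 17  (first piece 1, then r[2]=14)
r[4] = 28  (first piece 2, then r[2]=14)
r[5] = 31  (first piece 1, then r[4]=28)
r[6] = 45
r[7] = 55
r[8] = 61
r[9] = 69  (first piece 2, then r[7]=55)
r[10] = 75  (first piece 2, then r[8]=61)
r[11] = 83  (first piece 2, then r[9]=69)
Maximum revenue is $83.
Now minimize piece count subject to staying optimal: for each k, pieces[k] = 1 + min over i with p[i]+r[k−i]=r[k] of pieces[k−i].
pieces[8] = 1
pieces[9] = 2
pieces[10] = 2
pieces[11] = 3

3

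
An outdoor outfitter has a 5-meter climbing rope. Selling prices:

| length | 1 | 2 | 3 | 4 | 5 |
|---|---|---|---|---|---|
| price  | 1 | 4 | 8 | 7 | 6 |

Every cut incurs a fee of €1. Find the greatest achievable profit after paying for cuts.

11

Consider every possible first cut. net[k] is the best of p[i]+net[k−i] over all sellable i≤k, charging 1 whenever i<k.
net[1] = 1
net[2] = max(1+1-1, 4+0) = 4
net[3] = max(1+4-1, 4+1-1, 8+0) = 8
net[4] = max(1+8-1, 4+4-1, 8+1-1, 7+0) = 8
net[5] = max(1+8-1, 4+8-1, 8+4-1, 7+1-1, 6+0) = 11
One optimal plan: pieces 3 + 2 (1 cut) → €12 − €1 = €11.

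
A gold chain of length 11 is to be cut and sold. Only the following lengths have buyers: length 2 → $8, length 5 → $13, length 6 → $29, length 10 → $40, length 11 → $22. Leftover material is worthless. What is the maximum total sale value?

45

Build best[k] bottom-up: best[k] = max over allowed piece i of (p[i] + best[k−i]).
best[1] = 0
best[2] = 8
best[3] = 8
best[4] = 16  (first piece 2, then best[2]=8)
best[5] = 16
best[6] = 29
best[7] = 29
best[8] = 37  (first piece 2, then best[6]=29)
best[9] = 37
best[10] = 45  (first piece 2, then best[8]=37)
best[11] = 45
One optimal cutting: pieces 6 + 2 + 2 with 1 inch of scrap → $45.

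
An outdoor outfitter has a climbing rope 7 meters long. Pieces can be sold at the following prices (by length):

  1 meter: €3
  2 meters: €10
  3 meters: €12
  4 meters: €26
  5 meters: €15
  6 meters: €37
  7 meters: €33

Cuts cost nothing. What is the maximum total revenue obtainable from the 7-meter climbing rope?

40

Build R[k] bottom-up: R[k] = max over allowed piece i of (p[i] + R[k−i]).
R[1] = 3
R[2] = max(3+3, 10+0) = 10
R[3] = max(3+10, 10+3, 12+0) = 13
R[4] = max(3+13, 10+10, 12+3, 26+0) = 26
R[5] = max(3+26, 10+13, 12+10, 26+3, 15+0) = 29
R[6] = max(3+29, 10+26, 12+13, 26+10, 15+3, 37+0) = 37
R[7] = max(3+37, 10+29, 12+26, …, 37+3, 33+0) = 40
One optimal cutting: 6 + 1 → €37 + €3 = €40.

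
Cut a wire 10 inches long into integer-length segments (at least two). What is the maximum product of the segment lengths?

36

Let prod[k] be the best product for length k (with at least one cut). For each first piece i, the rest contributes max(k−i, prod[k−i]).
prod[2] = 1·max(1,0) = 1·1 = 1
prod[3] = 1·max(2,1) = 1·2 = 2
prod[4] = 2·max(2,1) = 2·2 = 4
prod[5] = 2·max(3,2) = 2·3 = 6
prod[6] = 3·max(3,2) = 3·3 = 9
prod[7] = 2·max(5,6) = 2·6 = 12
prod[8] = 2·max(6,9) = 2·9 = 18
prod[9] = 3·max(6,9) = 3·9 = 27
prod[10] = 2·max(8,18) = 2·18 = 36
One optimal split: 3 + 3 + 2 + 2; product 3·3·2·2 = 36.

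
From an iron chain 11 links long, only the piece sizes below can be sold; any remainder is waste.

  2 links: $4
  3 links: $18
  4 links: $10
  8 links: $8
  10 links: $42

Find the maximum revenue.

58

Build best[k] bottom-up: best[k] = max over allowed piece i of (p[i] + best[k−i]).
best[1] = 0
best[2] = 4
best[3] = 18
best[4] = 18
best[5] = 22  (first piece 2, then best[3]=18)
best[6] = 36  (first piece 3, then best[3]=18)
best[7] = 36
best[8] = 40  (first piece 2, then best[6]=36)
best[9] = 54  (first piece 3, then best[6]=36)
best[10] = 54
best[11] = 58  (first piece 2, then best[9]=54)
One optimal cutting: 3 + 3 + 3 + 2 → $58.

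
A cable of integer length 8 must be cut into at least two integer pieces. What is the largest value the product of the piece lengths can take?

Define P[k] = max over 1≤i<k of i · max(k−i, P[k−i]); the inner max lets the remainder stay uncut if that's better.
P[2] = 1×max(1,0) = 1×1 = 1
P[3] = 1×max(2,1) = 1×2 = 2
P[4] = 2×max(2,1) = 2×2 = 4
P[5] = 2×max(3,2) = 2×3 = 6
P[6] = 3×max(3,2) = 3×3 = 9
P[7] = 2×max(5,6) = 2×6 = 12
P[8] = 2×max(6,9) = 2×9 = 18
One optimal split: 3 + 3 + 2; product 3×3×2 = 18.

18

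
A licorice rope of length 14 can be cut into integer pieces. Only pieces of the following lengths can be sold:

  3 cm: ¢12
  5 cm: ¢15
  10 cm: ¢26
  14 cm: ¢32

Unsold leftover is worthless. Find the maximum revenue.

51

Let r[k] be the best obtainable value from length k. For each k, try every first piece i and keep the best of price[i] + r[k−i].
r[1] = 0
r[2] = 0
r[3] = 12
r[4] = 12
r[5] = max(12+0, 15+0) = 15
r[6] = max(12+12, 15+0) = 24
r[7] = max(12+12, 15+0) = 24
r[8] = max(12+15, 15+12) = 27
r[9] = max(12+24, 15+12) = 36
r[10] = max(12+24, 15+15, 26+0) = 36
r[11] = max(12+27, 15+24, 26+0) = 39
r[12] = max(12+36, 15+24, 26+0) = 48
r[13] = max(12+36, 15+27, 26+12) = 48
r[14] = max(12+39, 15+36, 26+12, 32+0) = 51
One optimal cutting: 5 + 3 + 3 + 3 → ¢51.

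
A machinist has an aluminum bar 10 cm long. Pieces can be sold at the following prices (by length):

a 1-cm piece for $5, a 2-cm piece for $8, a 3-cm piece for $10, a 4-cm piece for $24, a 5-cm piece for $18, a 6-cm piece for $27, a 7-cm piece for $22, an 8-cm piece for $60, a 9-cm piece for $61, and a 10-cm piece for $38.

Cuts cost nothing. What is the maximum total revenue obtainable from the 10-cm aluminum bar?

Build v[k] bottom-up: v[k] = max over allowed piece i of (p[i] + v[k−i]).
v[1] = 5
v[2] = max(5+5, 8+0) = 10
v[3] = max(5+10, 8+5, 10+0) = 15
v[4] = max(5+15, 8+10, 10+5, 24+0) = 24
v[5] = max(5+24, 8+15, 10+10, 24+5, 18+0) = 29
v[6] = max(5+29, 8+24, 10+15, 24+10, 18+5, 27+0) = 34
v[7] = max(5+34, 8+29, 10+24, …, 27+5, 22+0) = 39
v[8] = max(5+39, 8+34, 10+29, …, 22+5, 60+0) = 60
v[9] = max(5+60, 8+39, 10+34, …, 60+5, 61+0) = 65
v[10] = max(5+65, 8+60, 10+39, …, 61+5, 38+0) = 70
One optimal cutting: 8 + 1 + 1 → $60 + $5 + $5 = $70.

70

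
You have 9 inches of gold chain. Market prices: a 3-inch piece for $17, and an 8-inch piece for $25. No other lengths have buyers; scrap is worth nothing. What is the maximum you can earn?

51

Let r[k] be the best obtainable value from length k. For each k, try every first piece i and keep the best of price[i] + r[k−i].
r[1] = 0
r[2] = 0
r[3] = 17
r[4] = 17
r[5] = 17
r[6] = 34  (first piece 3, then r[3]=17)
r[7] = 34
r[8] = max(17+17, 25+0) = 34
r[9] = max(17+34, 25+0) = 51
One optimal cutting: 3 + 3 + 3 → $51.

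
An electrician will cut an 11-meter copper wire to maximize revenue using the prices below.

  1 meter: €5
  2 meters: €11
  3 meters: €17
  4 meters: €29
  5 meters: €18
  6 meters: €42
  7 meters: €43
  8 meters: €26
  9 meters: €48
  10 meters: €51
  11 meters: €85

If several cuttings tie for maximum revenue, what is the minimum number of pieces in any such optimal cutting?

1

Let r[k] be the best obtainable value from length k. For each k, try every first piece i and keep the best of price[i] + r[k−i].
r[1] = 5
r[2] = 11
r[3] = 17
r[4] = 29
r[5] = 34  (first piece 1, then r[4]=29)
r[6] = 42
r[7] = 47  (first piece 1, then r[6]=42)
r[8] = 58  (first piece 4, then r[4]=29)
r[9] = 63  (first piece 1, then r[8]=58)
r[10] = 71  (first piece 4, then r[6]=42)
r[11] = 85
Maximum revenue is €85.
Now minimize piece count subject to staying optimal: for each k, pieces[k] = 1 + min over i with p[i]+r[k−i]=r[k] of pieces[k−i].
pieces[8] = 2
pieces[9] = 3
pieces[10] = 2
pieces[11] = 1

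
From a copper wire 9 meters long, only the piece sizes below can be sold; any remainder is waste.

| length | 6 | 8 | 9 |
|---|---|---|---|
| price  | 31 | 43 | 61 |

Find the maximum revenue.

61

Build f[k] bottom-up: f[k] = max over allowed piece i of (p[i] + f[k−i]).
f[1] = 0
f[2] = 0
f[3] = 0
f[4] = 0
f[5] = 0
f[6] = 31
f[7] = 31
f[8] = 43
f[9] = 61
One optimal cutting: 9 → €61.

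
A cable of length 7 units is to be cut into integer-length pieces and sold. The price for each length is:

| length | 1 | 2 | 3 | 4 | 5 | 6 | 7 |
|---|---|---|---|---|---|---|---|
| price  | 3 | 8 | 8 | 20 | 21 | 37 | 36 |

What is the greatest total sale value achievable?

40

Build R[k] bottom-up: R[k] = max over allowed piece i of (p[i] + R[k−i]).
R[1] = 3
R[2] = max(3+3, 8+0) = 8
R[3] = max(3+8, 8+3, 8+0) = 11
R[4] = max(3+11, 8+8, 8+3, 20+0) = 20
R[5] = max(3+20, 8+11, 8+8, 20+3, 21+0) = 23
R[6] = max(3+23, 8+20, 8+11, 20+8, 21+3, 37+0) = 37
R[7] = max(3+37, 8+23, 8+20, …, 37+3, 36+0) = 40
One optimal cutting: 6 + 1 → $37 + $3 = $40.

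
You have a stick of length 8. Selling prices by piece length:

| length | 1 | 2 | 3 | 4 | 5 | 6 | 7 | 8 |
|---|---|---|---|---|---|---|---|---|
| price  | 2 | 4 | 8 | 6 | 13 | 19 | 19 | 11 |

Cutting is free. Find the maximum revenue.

23

Build best[k] bottom-up: best[k] = max over allowed piece i of (p[i] + best[k−i]).
best[1] = 2
best[2] = max(2+2, 4+0) = 4
best[3] = max(2+4, 4+2, 8+0) = 8
best[4] = max(2+8, 4+4, 8+2, 6+0) = 10
best[5] = max(2+10, 4+8, 8+4, 6+2, 13+0) = 13
best[6] = max(2+13, 4+10, 8+8, 6+4, 13+2, 19+0) = 19
best[7] = max(2+19, 4+13, 8+10, …, 19+2, 19+0) = 21
best[8] = max(2+21, 4+19, 8+13, …, 19+2, 11+0) = 23
One optimal cutting: 6 + 1 + 1 → €19 + €2 + €2 = €23.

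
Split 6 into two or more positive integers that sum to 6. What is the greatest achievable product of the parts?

9

Let prod[k] be the best product for length k (with at least one cut). For each first piece i, the rest contributes max(k−i, prod[k−i]).
prod[2] = 1×max(1,0) = 1×1 = 1
prod[3] = max(1×2, 2×1) = 2
prod[4] = max(1×3, 2×2, 3×1) = 4
prod[5] = max(1×4, 2×3, 3×2, 4×1) = 6
prod[6] = max(1×6, 2×4, 3×3, 4×2, 5×1) = 9
One optimal split: 3 + 3; product 3×3 = 9.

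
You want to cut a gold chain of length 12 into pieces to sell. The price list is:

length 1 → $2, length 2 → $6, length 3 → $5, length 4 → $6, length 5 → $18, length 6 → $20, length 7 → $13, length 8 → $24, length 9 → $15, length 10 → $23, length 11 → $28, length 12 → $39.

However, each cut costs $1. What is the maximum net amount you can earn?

40

Let r[k] be the best obtainable value from length k. For each k, try every first piece i and keep the best of price[i] + r[k−i] minus the 1 cut fee when i<k.
r[1] = 2
r[2] = max(2+2-1, 6+0) = 6
r[3] = max(2+6-1, 6+2-1, 5+0) = 7
r[4] = max(2+7-1, 6+6-1, 5+2-1, 6+0) = 11
r[5] = max(2+11-1, 6+7-1, 5+6-1, 6+2-1, 18+0) = 18
r[6] = max(2+18-1, 6+11-1, 5+7-1, 6+6-1, 18+2-1, 20+0) = 20
r[7] = max(2+20-1, 6+18-1, 5+11-1, …, 20+2-1, 13+0) = 23
r[8] = max(2+23-1, 6+20-1, 5+18-1, …, 13+2-1, 24+0) = 25
r[9] = max(2+25-1, 6+23-1, 5+20-1, …, 24+2-1, 15+0) = 28
r[10] = max(2+28-1, 6+25-1, 5+23-1, …, 15+2-1, 23+0) = 35
r[11] = max(2+35-1, 6+28-1, 5+25-1, …, 23+2-1, 28+0) = 37
r[12] = max(2+37-1, 6+35-1, 5+28-1, …, 28+2-1, 39+0) = 40
One optimal plan: pieces 5 + 5 + 2 (2 cuts) → $42 − $2 = $40.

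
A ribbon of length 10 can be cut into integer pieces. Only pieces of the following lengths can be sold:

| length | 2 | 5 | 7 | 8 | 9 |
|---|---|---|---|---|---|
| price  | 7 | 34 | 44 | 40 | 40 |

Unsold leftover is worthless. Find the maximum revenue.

68

Let best[k] be the best obtainable value from length k. For each k, try every first piece i and keep the best of price[i] + best[k−i].
best[1] = 0
best[2] = 7
best[3] = 7
best[4] = 14  (first piece 2, then best[2]=7)
best[5] = max(7+7, 34+0) = 34
best[6] = max(7+14, 34+0) = 34
best[7] = max(7+34, 34+7, 44+0) = 44
best[8] = max(7+34, 34+7, 44+0, 40+0) = 44
best[9] = max(7+44, 34+14, 44+7, 40+0, 40+0) = 51
best[10] = max(7+44, 34+34, 44+7, 40+7, 40+0) = 68
One optimal cutting: 5 + 5 → ¢68.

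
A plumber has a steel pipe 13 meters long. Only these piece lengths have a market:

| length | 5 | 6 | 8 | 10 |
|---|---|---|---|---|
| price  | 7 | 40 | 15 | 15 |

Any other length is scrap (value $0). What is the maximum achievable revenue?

80

Consider every possible first cut. r[k] is the best of p[i]+r[k−i] over all sellable i≤k.
r[1] = 0
r[2] = 0
r[3] = 0
r[4] = 0
r[5] = 7
r[6] = max(7+0, 40+0) = 40
r[7] = max(7+0, 40+0) = 40
r[8] = max(7+0, 40+0, 15+0) = 40
r[9] = max(7+0, 40+0, 15+0) = 40
r[10] = max(7+7, 40+0, 15+0, 15+0) = 40
r[11] = max(7+40, 40+7, 15+0, 15+0) = 47
r[12] = max(7+40, 40+40, 15+0, 15+0) = 80
r[13] = max(7+40, 40+40, 15+7, 15+0) = 80
One optimal cutting: pieces 6 + 6 with 1 meter of scrap → $80.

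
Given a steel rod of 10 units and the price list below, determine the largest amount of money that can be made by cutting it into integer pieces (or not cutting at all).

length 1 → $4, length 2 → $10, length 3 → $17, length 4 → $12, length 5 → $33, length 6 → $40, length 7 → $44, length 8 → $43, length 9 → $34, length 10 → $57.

Consider every possible first cut. R[k] is the best of p[i]+R[k−i] over all sellable i≤k.
R[1] = 4
R[2] = max(4+4, 10+0) = 10
R[3] = max(4+10, 10+4, 17+0) = 17
R[4] = max(4+17, 10+10, 17+4, 12+0) = 21
R[5] = max(4+21, 10+17, 17+10, 12+4, 33+0) = 33
R[6] = max(4+33, 10+21, 17+17, 12+10, 33+4, 40+0) = 40
R[7] = max(4+40, 10+33, 17+21, …, 40+4, 44+0) = 44
R[8] = max(4+44, 10+40, 17+33, …, 44+4, 43+0) = 50
R[9] = max(4+50, 10+44, 17+40, …, 43+4, 34+0) = 57
R[10] = max(4+57, 10+50, 17+44, …, 34+4, 57+0) = 66
One optimal cutting: 5 + 5 → $33 + $33 = $66.

66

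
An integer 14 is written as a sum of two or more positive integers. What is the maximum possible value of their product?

Define m[k] = max over 1≤i<k of i · max(k−i, m[k−i]); the inner max lets the remainder stay uncut if that's better.
m[2] = 1×max(1,0) = 1×1 = 1
m[3] = max(1×2, 2×1) = 2
m[4] = max(1×3, 2×2, 3×1) = 4
m[5] = max(1×4, 2×3, 3×2, 4×1) = 6
m[6] = max(1×6, 2×4, 3×3, 4×2, 5×1) = 9
m[7] = max(1×9, 2×6, 3×4, 4×3, 5×2, 6×1) = 12
m[8] = max(1×12, 2×9, 3×6, …, 6×2, 7×1) = 18
m[9] = max(1×18, 2×12, 3×9, …, 7×2, 8×1) = 27
m[10] = max(1×27, 2×18, 3×12, …, 8×2, 9×1) = 36
m[11] = max(1×36, 2×27, 3×18, …, 9×2, 10×1) = 54
m[12] = max(1×54, 2×36, 3×27, …, 10×2, 11×1) = 81
m[13] = max(1×81, 2×54, 3×36, …, 11×2, 12×1) = 108
m[14] = max(1×108, 2×81, 3×54, …, 12×2, 13×1) = 162
One optimal split: 3 + 3 + 3 + 3 + 2; product 3×3×3×3×2 = 162.

162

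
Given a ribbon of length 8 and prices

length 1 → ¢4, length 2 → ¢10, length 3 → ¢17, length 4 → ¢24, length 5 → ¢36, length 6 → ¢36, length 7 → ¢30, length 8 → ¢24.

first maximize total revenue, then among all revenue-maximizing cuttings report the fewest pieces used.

Consider every possible first cut. r[k] is the best of p[i]+r[k−i] over all sellable i≤k.
r[1] = 4
r[2] = max(4+4, 10+0) = 10
r[3] = max(4+10, 10+4, 17+0) = 17
r[4] = max(4+17, 10+10, 17+4, 24+0) = 24
r[5] = max(4+24, 10+17, 17+10, 24+4, 36+0) = 36
r[6] = max(4+36, 10+24, 17+17, 24+10, 36+4, 36+0) = 40
r[7] = max(4+40, 10+36, 17+24, …, 36+4, 30+0) = 46
r[8] = max(4+46, 10+40, 17+36, …, 30+4, 24+0) = 53
Maximum revenue is ¢53.
Now minimize piece count subject to staying optimal: for each k, pieces[k] = 1 + min over i with p[i]+r[k−i]=r[k] of pieces[k−i].
pieces[5] = 1
pieces[6] = 2
pieces[7] = 2
pieces[8] = 2

2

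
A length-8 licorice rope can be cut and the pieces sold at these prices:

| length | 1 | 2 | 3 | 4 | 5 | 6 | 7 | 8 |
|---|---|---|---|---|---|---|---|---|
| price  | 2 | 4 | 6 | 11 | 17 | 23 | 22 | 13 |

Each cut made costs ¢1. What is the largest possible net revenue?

26

Consider every possible first cut. net[k] is the best of p[i]+net[k−i] over all sellable i≤k, charging 1 whenever i<k.
net[1] = 2
net[2] = max(2+2-1, 4+0) = 4
net[3] = max(2+4-1, 4+2-1, 6+0) = 6
net[4] = max(2+6-1, 4+4-1, 6+2-1, 11+0) = 11
net[5] = max(2+11-1, 4+6-1, 6+4-1, 11+2-1, 17+0) = 17
net[6] = max(2+17-1, 4+11-1, 6+6-1, 11+4-1, 17+2-1, 23+0) = 23
net[7] = max(2+23-1, 4+17-1, 6+11-1, …, 23+2-1, 22+0) = 24
net[8] = max(2+24-1, 4+23-1, 6+17-1, …, 22+2-1, 13+0) = 26
One optimal plan: pieces 6 + 2 (1 cut) → ¢27 − ¢1 = ¢26.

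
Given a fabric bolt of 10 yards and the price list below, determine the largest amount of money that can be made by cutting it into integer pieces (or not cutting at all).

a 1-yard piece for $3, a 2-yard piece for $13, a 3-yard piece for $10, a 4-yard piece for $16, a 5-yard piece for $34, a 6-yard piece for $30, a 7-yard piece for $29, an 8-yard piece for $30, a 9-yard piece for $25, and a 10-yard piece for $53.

Consider every possible first cut. best[k] is the best of p[i]+best[k−i] over all sellable i≤k.
best[1] = 3
best[2] = max(3+3, 13+0) = 13
best[3] = max(3+13, 13+3, 10+0) = 16
best[4] = max(3+16, 13+13, 10+3, 16+0) = 26
best[5] = max(3+26, 13+16, 10+13, 16+3, 34+0) = 34
best[6] = max(3+34, 13+26, 10+16, 16+13, 34+3, 30+0) = 39
best[7] = max(3+39, 13+34, 10+26, …, 30+3, 29+0) = 47
best[8] = max(3+47, 13+39, 10+34, …, 29+3, 30+0) = 52
best[9] = max(3+52, 13+47, 10+39, …, 30+3, 25+0) = 60
best[10] = max(3+60, 13+52, 10+47, …, 25+3, 53+0) = 68
One optimal cutting: 5 + 5 → $34 + $34 = $68.

68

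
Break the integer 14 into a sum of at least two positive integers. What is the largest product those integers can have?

Fill m[k] for k=2..14: at each k try every first piece i and multiply by the better of (k−i) uncut or m[k−i].
m[2] = 1·max(1,0) = 1·1 = 1
m[3] = max(1·2, 2·1) = 2
m[4] = max(1·3, 2·2, 3·1) = 4
m[5] = max(1·4, 2·3, 3·2, 4·1) = 6
m[6] = max(1·6, 2·4, 3·3, 4·2, 5·1) = 9
m[7] = max(1·9, 2·6, 3·4, 4·3, 5·2, 6·1) = 12
m[8] = max(1·12, 2·9, 3·6, …, 6·2, 7·1) = 18
m[9] = max(1·18, 2·12, 3·9, …, 7·2, 8·1) = 27
m[10] = max(1·27, 2·18, 3·12, …, 8·2, 9·1) = 36
m[11] = max(1·36, 2·27, 3·18, …, 9·2, 10·1) = 54
m[12] = max(1·54, 2·36, 3·27, …, 10·2, 11·1) = 81
m[13] = max(1·81, 2·54, 3·36, …, 11·2, 12·1) = 108
m[14] = max(1·108, 2·81, 3·54, …, 12·2, 13·1) = 162
One optimal split: 3 + 3 + 3 + 3 + 2; product 3·3·3·3·2 = 162.

162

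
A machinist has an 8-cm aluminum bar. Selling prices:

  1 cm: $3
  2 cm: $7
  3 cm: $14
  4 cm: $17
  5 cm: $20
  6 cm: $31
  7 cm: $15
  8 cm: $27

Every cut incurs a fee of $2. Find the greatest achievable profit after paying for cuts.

36

Consider every possible first cut. r[k] is the best of p[i]+r[k−i] over all sellable i≤k, charging 2 whenever i<k.
r[1] = 3
r[2] = 7
r[3] = 14
r[4] = 17
r[5] = 20
r[6] = 31
r[7] = 32  (first piece 1, then r[6]=31)
r[8] = 36  (first piece 2, then r[6]=31)
One optimal plan: pieces 6 + 2 (1 cut) → $38 − $2 = $36.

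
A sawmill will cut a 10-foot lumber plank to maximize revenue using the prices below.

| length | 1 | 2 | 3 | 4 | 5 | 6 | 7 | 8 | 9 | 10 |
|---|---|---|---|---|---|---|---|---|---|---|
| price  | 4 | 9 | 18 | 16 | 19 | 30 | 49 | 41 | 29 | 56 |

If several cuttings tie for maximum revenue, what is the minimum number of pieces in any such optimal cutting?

Let r[k] be the best obtainable value from length k. For each k, try every first piece i and keep the best of price[i] + r[k−i].
r[1] = 4
r[2] = max(4+4, 9+0) = 9
r[3] = max(4+9, 9+4, 18+0) = 18
r[4] = max(4+18, 9+9, 18+4, 16+0) = 22
r[5] = max(4+22, 9+18, 18+9, 16+4, 19+0) = 27
r[6] = max(4+27, 9+22, 18+18, 16+9, 19+4, 30+0) = 36
r[7] = max(4+36, 9+27, 18+22, …, 30+4, 49+0) = 49
r[8] = max(4+49, 9+36, 18+27, …, 49+4, 41+0) = 53
r[9] = max(4+53, 9+49, 18+36, …, 41+4, 29+0) = 58
r[10] = max(4+58, 9+53, 18+49, …, 29+4, 56+0) = 67
Maximum revenue is $67.
Now minimize piece count subject to staying optimal: for each k, pieces[k] = 1 + min over i with p[i]+r[k−i]=r[k] of pieces[k−i].
pieces[7] = 1
pieces[8] = 2
pieces[9] = 2
pieces[10] = 2

2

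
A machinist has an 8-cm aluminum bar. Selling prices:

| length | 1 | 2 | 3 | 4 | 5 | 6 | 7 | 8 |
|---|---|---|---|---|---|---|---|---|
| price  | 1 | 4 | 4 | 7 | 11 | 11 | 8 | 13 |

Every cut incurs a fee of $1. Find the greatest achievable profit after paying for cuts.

Consider every possible first cut. net[k] is the best of p[i]+net[k−i] over all sellable i≤k, charging 1 whenever i<k.
net[1] = 1
net[2] = max(1+1-1, 4+0) = 4
net[3] = max(1+4-1, 4+1-1, 4+0) = 4
net[4] = max(1+4-1, 4+4-1, 4+1-1, 7+0) = 7
net[5] = max(1+7-1, 4+4-1, 4+4-1, 7+1-1, 11+0) = 11
net[6] = max(1+11-1, 4+7-1, 4+4-1, 7+4-1, 11+1-1, 11+0) = 11
net[7] = max(1+11-1, 4+11-1, 4+7-1, …, 11+1-1, 8+0) = 14
net[8] = max(1+14-1, 4+11-1, 4+11-1, …, 8+1-1, 13+0) = 14
One optimal plan: pieces 5 + 2 + 1 (2 cuts) → $16 − $2 = $14.

14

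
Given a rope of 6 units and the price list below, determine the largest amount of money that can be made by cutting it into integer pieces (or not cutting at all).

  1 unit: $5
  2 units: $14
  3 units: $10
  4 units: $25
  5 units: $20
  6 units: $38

42

Build R[k] bottom-up: R[k] = max over allowed piece i of (p[i] + R[k−i]).
R[1] = 5
R[2] = max(5+5, 14+0) = 14
R[3] = max(5+14, 14+5, 10+0) = 19
R[4] = max(5+19, 14+14, 10+5, 25+0) = 28
R[5] = max(5+28, 14+19, 10+14, 25+5, 20+0) = 33
R[6] = max(5+33, 14+28, 10+19, 25+14, 20+5, 38+0) = 42
One optimal cutting: 2 + 2 + 2 → $14 + $14 + $14 = $42.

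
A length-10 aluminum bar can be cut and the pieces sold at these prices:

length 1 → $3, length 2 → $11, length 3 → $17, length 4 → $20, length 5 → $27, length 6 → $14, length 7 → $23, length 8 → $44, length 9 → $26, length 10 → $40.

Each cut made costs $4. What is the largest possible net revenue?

51

Consider every possible first cut. v[k] is the best of p[i]+v[k−i] over all sellable i≤k, charging 4 whenever i<k.
v[1] = 3
v[2] = max(3+3-4, 11+0) = 11
v[3] = max(3+11-4, 11+3-4, 17+0) = 17
v[4] = max(3+17-4, 11+11-4, 17+3-4, 20+0) = 20
v[5] = max(3+20-4, 11+17-4, 17+11-4, 20+3-4, 27+0) = 27
v[6] = max(3+27-4, 11+20-4, 17+17-4, 20+11-4, 27+3-4, 14+0) = 30
v[7] = max(3+30-4, 11+27-4, 17+20-4, …, 14+3-4, 23+0) = 34
v[8] = max(3+34-4, 11+30-4, 17+27-4, …, 23+3-4, 44+0) = 44
v[9] = max(3+44-4, 11+34-4, 17+30-4, …, 44+3-4, 26+0) = 43
v[10] = max(3+43-4, 11+44-4, 17+34-4, …, 26+3-4, 40+0) = 51
One optimal plan: pieces 8 + 2 (1 cut) → $55 − $4 = $51.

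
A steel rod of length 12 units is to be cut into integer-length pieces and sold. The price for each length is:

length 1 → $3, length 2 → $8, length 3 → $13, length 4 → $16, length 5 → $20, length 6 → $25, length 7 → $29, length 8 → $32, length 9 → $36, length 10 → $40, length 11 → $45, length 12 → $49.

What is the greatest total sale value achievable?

Build R[k] bottom-up: R[k] = max over allowed piece i of (p[i] + R[k−i]).
R[1] = 3
R[2] = 8
R[3] = 13
R[4] = 16  (first piece 1, then R[3]=13)
R[5] = 21  (first piece 2, then R[3]=13)
R[6] = 26  (first piece 3, then R[3]=13)
R[7] = 29  (first piece 1, then R[6]=26)
R[8] = 34  (first piece 2, then R[6]=26)
R[9] = 39  (first piece 3, then R[6]=26)
R[10] = 42  (first piece 1, then R[9]=39)
R[11] = 47  (first piece 2, then R[9]=39)
R[12] = 52  (first piece 3, then R[9]=39)
One optimal cutting: 3 + 3 + 3 + 3 → $13 + $13 + $13 + $13 = $52.

52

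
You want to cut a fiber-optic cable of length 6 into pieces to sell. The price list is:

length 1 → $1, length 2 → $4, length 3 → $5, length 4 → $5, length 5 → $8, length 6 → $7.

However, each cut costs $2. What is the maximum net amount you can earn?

8

Consider every possible first cut. r[k] is the best of p[i]+r[k−i] over all sellable i≤k, charging 2 whenever i<k.
r[1] = 1
r[2] = 4
r[3] = 5
r[4] = 6  (first piece 2, then r[2]=4)
r[5] = 8
r[6] = 8  (first piece 2, then r[4]=6)
One optimal plan: pieces 2 + 2 + 2 (2 cuts) → $12 − $4 = $8.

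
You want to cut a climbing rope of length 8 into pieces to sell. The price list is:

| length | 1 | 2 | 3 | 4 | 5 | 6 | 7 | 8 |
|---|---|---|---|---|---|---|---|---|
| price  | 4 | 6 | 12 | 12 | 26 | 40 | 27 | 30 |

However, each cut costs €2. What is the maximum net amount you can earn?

44

Let v[k] be the best obtainable value from length k. For each k, try every first piece i and keep the best of price[i] + v[k−i] minus the 2 cut fee when i<k.
v[1] = 4
v[2] = max(4+4-2, 6+0) = 6
v[3] = max(4+6-2, 6+4-2, 12+0) = 12
v[4] = max(4+12-2, 6+6-2, 12+4-2, 12+0) = 14
v[5] = max(4+14-2, 6+12-2, 12+6-2, 12+4-2, 26+0) = 26
v[6] = max(4+26-2, 6+14-2, 12+12-2, 12+6-2, 26+4-2, 40+0) = 40
v[7] = max(4+40-2, 6+26-2, 12+14-2, …, 40+4-2, 27+0) = 42
v[8] = max(4+42-2, 6+40-2, 12+26-2, …, 27+4-2, 30+0) = 44
One optimal plan: pieces 6 + 1 + 1 (2 cuts) → €48 − €4 = €44.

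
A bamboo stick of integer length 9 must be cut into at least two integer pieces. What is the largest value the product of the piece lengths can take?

27

Define prod[k] = max over 1≤i<k of i · max(k−i, prod[k−i]); the inner max lets the remainder stay uncut if that's better.
Small cases: prod[2]=1.
prod[3] = 1*max(2,1) = 1*2 = 2
prod[4] = 2*max(2,1) = 2*2 = 4
prod[5] = 2*max(3,2) = 2*3 = 6
prod[6] = 3*max(3,2) = 3*3 = 9
prod[7] = 2*max(5,6) = 2*6 = 12
prod[8] = 2*max(6,9) = 2*9 = 18
prod[9] = 3*max(6,9) = 3*9 = 27
One optimal split: 3 + 3 + 3; product 3*3*3 = 27.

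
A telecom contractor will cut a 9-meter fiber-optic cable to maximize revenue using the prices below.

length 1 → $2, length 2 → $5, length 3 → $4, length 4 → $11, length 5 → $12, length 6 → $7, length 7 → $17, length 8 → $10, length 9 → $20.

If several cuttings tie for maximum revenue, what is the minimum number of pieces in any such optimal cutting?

3

Consider every possible first cut. r[k] is the best of p[i]+r[k−i] over all sellable i≤k.
r[1] = 2
r[2] = 5
r[3] = 7  (first piece 1, then r[2]=5)
r[4] = 11
r[5] = 13  (first piece 1, then r[4]=11)
r[6] = 16  (first piece 2, then r[4]=11)
r[7] = 18  (first piece 1, then r[6]=16)
r[8] = 22  (first piece 4, then r[4]=11)
r[9] = 24  (first piece 1, then r[8]=22)
Maximum revenue is $24.
Now minimize piece count subject to staying optimal: for each k, pieces[k] = 1 + min over i with p[i]+r[k−i]=r[k] of pieces[k−i].
pieces[6] = 2
pieces[7] = 3
pieces[8] = 2
pieces[9] = 3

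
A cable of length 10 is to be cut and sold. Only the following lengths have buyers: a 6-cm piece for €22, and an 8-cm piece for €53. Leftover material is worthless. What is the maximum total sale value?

Let best[k] be the best obtainable value from length k. For each k, try every first piece i and keep the best of price[i] + best[k−i].
best[1] = 0
best[2] = 0
best[3] = 0
best[4] = 0
best[5] = 0
best[6] = 22
best[7] = 22
best[8] = 53
best[9] = 53
best[10] = 53
One optimal cutting: pieces 8 with 2 cm of scrap → €53.

53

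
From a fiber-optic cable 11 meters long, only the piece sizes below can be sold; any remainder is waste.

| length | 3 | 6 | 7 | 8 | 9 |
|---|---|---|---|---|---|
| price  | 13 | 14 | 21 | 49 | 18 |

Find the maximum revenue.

Consider every possible first cut. r[k] is the best of p[i]+r[k−i] over all sellable i≤k.
r[1] = 0
r[2] = 0
r[3] = 13
r[4] = 13
r[5] = 13
r[6] = max(13+13, 14+0) = 26
r[7] = max(13+13, 14+0, 21+0) = 26
r[8] = max(13+13, 14+0, 21+0, 49+0) = 49
r[9] = max(13+26, 14+13, 21+0, 49+0, 18+0) = 49
r[10] = max(13+26, 14+13, 21+13, 49+0, 18+0) = 49
r[11] = max(13+49, 14+13, 21+13, 49+13, 18+0) = 62
One optimal cutting: 8 + 3 → $62.

62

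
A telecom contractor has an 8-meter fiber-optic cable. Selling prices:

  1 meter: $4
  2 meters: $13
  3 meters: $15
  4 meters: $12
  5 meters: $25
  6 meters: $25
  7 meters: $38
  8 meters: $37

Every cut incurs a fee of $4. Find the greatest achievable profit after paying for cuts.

Build r[k] bottom-up: r[k] = max over allowed piece i of (p[i] + r[k−i]) − 4 per cut.
r[1] = 4
r[2] = 13
r[3] = 15
r[4] = 22  (first piece 2, then r[2]=13)
r[5] = 25
r[6] = 31  (first piece 2, then r[4]=22)
r[7] = 38
r[8] = 40  (first piece 2, then r[6]=31)
One optimal plan: pieces 2 + 2 + 2 + 2 (3 cuts) → $52 − $12 = $40.

40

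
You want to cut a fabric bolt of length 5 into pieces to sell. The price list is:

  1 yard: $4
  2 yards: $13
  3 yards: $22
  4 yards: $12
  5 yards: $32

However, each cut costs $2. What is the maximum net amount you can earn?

Consider every possible first cut. net[k] is the best of p[i]+net[k−i] over all sellable i≤k, charging 2 whenever i<k.
net[1] = 4
net[2] = 13
net[3] = 22
net[4] = 24  (first piece 1, then net[3]=22)
net[5] = 33  (first piece 2, then net[3]=22)
One optimal plan: pieces 3 + 2 (1 cut) → $35 − $2 = $33.

33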